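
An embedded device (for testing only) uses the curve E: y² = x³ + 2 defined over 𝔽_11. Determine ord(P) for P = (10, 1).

12

2P: tangent at (10, 1): λ = (3·10² + 0)/(2·1) ≡ 3/2. 2⁻¹ ≡ 6 (mod 11), so λ ≡ 3·6 ≡ 7.
  x = λ² - 10 - 10 = 49 - 20 ≡ 7; y = λ·(10 - 7) - 1 ≡ 9. → (7, 9)
3P: (7, 9) + (10, 1). λ = (1 - 9)/(10 - 7) ≡ 3/3 mod 11. 3⁻¹ ≡ 4 (mod 11), so λ ≡ 1.
  x = λ² - 7 - 10 = 1 - 17 ≡ 6; y = λ·(7 - 6) - 9 ≡ 3. → (6, 3)
4P: (6, 3) + (10, 1). λ = (1 - 3)/(10 - 6) ≡ 9/4 mod 11. 4⁻¹ ≡ 3 (mod 11), so λ ≡ 5.
  x = λ² - 6 - 10 = 25 - 16 ≡ 9; y = λ·(6 - 9) - 3 ≡ 4. → (9, 4)
5P: (9, 4) + (10, 1). λ = (1 - 4)/(10 - 9) ≡ 8/1 mod 11. 1⁻¹ ≡ 1 (mod 11) since 1·1 = 1 ≡ 1, so λ ≡ 8.
  x = λ² - 9 - 10 = 64 - 19 ≡ 1; y = λ·(9 - 1) - 4 ≡ 5. → (1, 5)
6P: (1, 5) + (10, 1). λ = (1 - 5)/(10 - 1) ≡ 7/9 mod 11. 9⁻¹ ≡ 5 (mod 11), so λ ≡ 2.
  x = λ² - 1 - 10 = 4 - 11 ≡ 4; y = λ·(1 - 4) - 5 ≡ 0. → (4, 0)
7P: (4, 0) + (10, 1). λ = (1 - 0)/(10 - 4) ≡ 1/6 mod 11. 6⁻¹ ≡ 2 (mod 11), so λ ≡ 2.
  x = λ² - 4 - 10 = 4 - 14 ≡ 1; y = λ·(4 - 1) - 0 ≡ 6. → (1, 6)
8P: (1, 6) + (10, 1). λ = (1 - 6)/(10 - 1) ≡ 6/9 mod 11. 9⁻¹ ≡ 5 (mod 11) since 9·5 = 45 ≡ 1, so λ ≡ 8.
  x = λ² - 1 - 10 = 64 - 11 ≡ 9; y = λ·(1 - 9) - 6 ≡ 7. → (9, 7)
9P: (9, 7) + (10, 1). λ = (1 - 7)/(10 - 9) ≡ 5/1 mod 11. 1⁻¹ ≡ 1 (mod 11), so λ ≡ 5.
  x = λ² - 9 - 10 = 25 - 19 ≡ 6; y = λ·(9 - 6) - 7 ≡ 8. → (6, 8)
10P: (6, 8) + (10, 1). λ = (1 - 8)/(10 - 6) ≡ 4/4 mod 11. 4⁻¹ ≡ 3 (mod 11) since 4·3 = 12 ≡ 1, so λ ≡ 1.
  x = λ² - 6 - 10 = 1 - 16 ≡ 7; y = λ·(6 - 7) - 8 ≡ 2. → (7, 2)
11P: (7, 2) + (10, 1). λ = (1 - 2)/(10 - 7) ≡ 10/3 mod 11. 3⁻¹ ≡ 4 (mod 11) since 3·4 = 12 ≡ 1, so λ ≡ 7.
  x = λ² - 7 - 10 = 49 - 17 ≡ 10; y = λ·(7 - 10) - 2 ≡ 10. → (10, 10)
12P: (10, 10) + (10, 1): same x and y₁ ≡ -y₂, so the sum is O.
12P = O, so the order is 12.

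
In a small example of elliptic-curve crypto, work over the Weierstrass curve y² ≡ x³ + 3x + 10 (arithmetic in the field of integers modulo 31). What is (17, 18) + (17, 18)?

(17, 13)

tangent at (17, 18): λ = (3·17² + 3)/(2·18) ≡ 2/5. 5⁻¹ ≡ 25 (mod 31), so λ ≡ 2·25 ≡ 19.
  x = λ² - 17 - 17 = 361 - 34 ≡ 17; y = λ·(17 - 17) - 18 ≡ 13. → (17, 13)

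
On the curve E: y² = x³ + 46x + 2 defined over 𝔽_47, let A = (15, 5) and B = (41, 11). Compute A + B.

(40, 29)

(15, 5) + (41, 11). λ = (11 - 5)/(41 - 15) ≡ 6/26 mod 47. 26⁻¹ ≡ 38 (mod 47) since 26·38 = 988 ≡ 1, so λ ≡ 40.
  x = λ² - 15 - 41 = 1600 - 56 ≡ 40; y = λ·(15 - 40) - 5 ≡ 29. → (40, 29)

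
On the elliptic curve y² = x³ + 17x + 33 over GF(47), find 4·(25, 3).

(23, 18)

Write P = (25, 3).
Double-and-add on 4 = (100)₂. Start with P = (25, 3) for the leading 1-bit.
double: tangent at (25, 3): λ = (3·25² + 17)/(2·3) ≡ 12/6. 6⁻¹ ≡ 8 (mod 47) since 6·8 = 48 ≡ 1, so λ ≡ 12·8 ≡ 2.
  x = λ² - 25 - 25 = 4 - 50 ≡ 1; y = λ·(25 - 1) - 3 ≡ 45. → (1, 45)
double: tangent at (1, 45): λ = (3·1² + 17)/(2·45) ≡ 20/43. 43⁻¹ ≡ 35 (mod 47) since 43·35 = 1505 ≡ 1, so λ ≡ 20·35 ≡ 42.
  x = λ² - 1 - 1 = 1764 - 2 ≡ 23; y = λ·(1 - 23) - 45 ≡ 18. → (23, 18)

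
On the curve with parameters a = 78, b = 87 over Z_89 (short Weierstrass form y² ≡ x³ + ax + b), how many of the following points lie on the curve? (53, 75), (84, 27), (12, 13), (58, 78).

(53, 75): 75² ≡ 18, rhs ≡ 18 → on.
(84, 27): 27² ≡ 17, rhs ≡ 17 → on.
(12, 13): 13² ≡ 80, rhs ≡ 81 → off.
(58, 78): 78² ≡ 32, rhs ≡ 7 → off.

2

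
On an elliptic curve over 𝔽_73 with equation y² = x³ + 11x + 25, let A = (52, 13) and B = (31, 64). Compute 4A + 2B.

First 4A:
Double-and-add on 4 = (100)₂. Start with A = (52, 13) for the leading 1-bit.
double: tangent at (52, 13): λ = (3·52² + 11)/(2·13) ≡ 20/26. 26⁻¹ ≡ 59 (mod 73), so λ ≡ 20·59 ≡ 12.
  x = λ² - 52 - 52 = 144 - 104 ≡ 40; y = λ·(52 - 40) - 13 ≡ 58. → (40, 58)
double: tangent at (40, 58): λ = (3·40² + 11)/(2·58) ≡ 66/43. 43⁻¹ ≡ 17 (mod 73), so λ ≡ 66·17 ≡ 27.
  x = λ² - 40 - 40 = 729 - 80 ≡ 65; y = λ·(40 - 65) - 58 ≡ 70. → (65, 70)
4A = (65, 70).
Next 2B:
Repeated addition: build up to 2B.
2B: tangent at (31, 64): λ = (3·31² + 11)/(2·64) ≡ 47/55. 55⁻¹ ≡ 4 (mod 73), so λ ≡ 47·4 ≡ 42.
  x = λ² - 31 - 31 = 1764 - 62 ≡ 23; y = λ·(31 - 23) - 64 ≡ 53. → (23, 53)
2B = (23, 53).
Finally 4A + 2B:
(65, 70) + (23, 53). λ = (53 - 70)/(23 - 65) ≡ 56/31 mod 73. 31⁻¹ ≡ 33 (mod 73) since 31·33 = 1023 ≡ 1, so λ ≡ 23.
  x = λ² - 65 - 23 = 529 - 88 ≡ 3; y = λ·(65 - 3) - 70 ≡ 42. → (3, 42)

(3, 42)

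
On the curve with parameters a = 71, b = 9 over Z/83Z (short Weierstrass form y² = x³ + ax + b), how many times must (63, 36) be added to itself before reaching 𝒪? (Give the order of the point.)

2P: tangent at (63, 36): λ = (3·63² + 71)/(2·36) ≡ 26/72. 72⁻¹ ≡ 15 (mod 83), so λ ≡ 26·15 ≡ 58.
  x = λ² - 63 - 63 = 3364 - 126 ≡ 1; y = λ·(63 - 1) - 36 ≡ 74. → (1, 74)
3P: (1, 74) + (63, 36). λ = (36 - 74)/(63 - 1) ≡ 45/62 mod 83. 62⁻¹ ≡ 79 (mod 83), so λ ≡ 69.
  x = λ² - 1 - 63 = 4761 - 64 ≡ 49; y = λ·(1 - 49) - 74 ≡ 17. → (49, 17)
4P: (49, 17) + (63, 36). λ = (36 - 17)/(63 - 49) ≡ 19/14 mod 83. 14⁻¹ ≡ 6 (mod 83), so λ ≡ 31.
  x = λ² - 49 - 63 = 961 - 112 ≡ 19; y = λ·(49 - 19) - 17 ≡ 0. → (19, 0)
5P: (19, 0) + (63, 36). λ = (36 - 0)/(63 - 19) ≡ 36/44 mod 83. 44⁻¹ ≡ 17 (mod 83), so λ ≡ 31.
  x = λ² - 19 - 63 = 961 - 82 ≡ 49; y = λ·(19 - 49) - 0 ≡ 66. → (49, 66)
6P: (49, 66) + (63, 36). λ = (36 - 66)/(63 - 49) ≡ 53/14 mod 83. 14⁻¹ ≡ 6 (mod 83) since 14·6 = 84 ≡ 1, so λ ≡ 69.
  x = λ² - 49 - 63 = 4761 - 112 ≡ 1; y = λ·(49 - 1) - 66 ≡ 9. → (1, 9)
7P: (1, 9) + (63, 36). λ = (36 - 9)/(63 - 1) ≡ 27/62 mod 83. 62⁻¹ ≡ 79 (mod 83), so λ ≡ 58.
  x = λ² - 1 - 63 = 3364 - 64 ≡ 63; y = λ·(1 - 63) - 9 ≡ 47. → (63, 47)
8P: (63, 47) + (63, 36): same x and y₁ ≡ -y₂, so the sum is 𝒪.
8P = 𝒪, so the order is 8.

8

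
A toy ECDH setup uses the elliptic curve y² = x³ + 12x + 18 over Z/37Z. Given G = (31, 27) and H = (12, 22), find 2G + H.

(11, 36)

First 2G:
Repeated addition: build up to 2G.
2G: tangent at (31, 27): λ = (3·31² + 12)/(2·27) ≡ 9/17. 17⁻¹ ≡ 24 (mod 37) since 17·24 = 408 ≡ 1, so λ ≡ 9·24 ≡ 31.
  x = λ² - 31 - 31 = 961 - 62 ≡ 11; y = λ·(31 - 11) - 27 ≡ 1. → (11, 1)
2G = (11, 1).
Finally 2G + H:
(11, 1) + (12, 22). λ = (22 - 1)/(12 - 11) ≡ 21/1 mod 37. 1⁻¹ ≡ 1 (mod 37) since 1·1 = 1 ≡ 1, so λ ≡ 21.
  x = λ² - 11 - 12 = 441 - 23 ≡ 11; y = λ·(11 - 11) - 1 ≡ 36. → (11, 36)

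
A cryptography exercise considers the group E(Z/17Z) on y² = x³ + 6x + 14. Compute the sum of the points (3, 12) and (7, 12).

(7, 5)

(3, 12) + (7, 12). λ = (12 - 12)/(7 - 3) ≡ 0/4 mod 17. 4⁻¹ ≡ 13 (mod 17) since 4·13 = 52 ≡ 1, so λ ≡ 0.
  x = λ² - 3 - 7 = 0 - 10 ≡ 7; y = λ·(3 - 7) - 12 ≡ 5. → (7, 5)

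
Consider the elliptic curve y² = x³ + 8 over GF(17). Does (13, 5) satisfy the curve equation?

no

y² = 5² ≡ 8; x³ + 0x + 8 = 2205 ≡ 12 (mod 17). 8 ≠ 12.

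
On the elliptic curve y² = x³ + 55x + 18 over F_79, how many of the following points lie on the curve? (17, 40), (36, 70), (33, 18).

2

(17, 40): 40² ≡ 20, rhs ≡ 20 → on.
(36, 70): 70² ≡ 2, rhs ≡ 69 → off.
(33, 18): 18² ≡ 8, rhs ≡ 8 → on.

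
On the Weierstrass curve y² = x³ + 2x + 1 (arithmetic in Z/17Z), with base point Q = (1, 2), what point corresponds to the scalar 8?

(7, 16)

Repeated addition: build up to 8Q.
2Q: tangent at (1, 2): λ = (3·1² + 2)/(2·2) ≡ 5/4. 4⁻¹ ≡ 13 (mod 17), so λ ≡ 5·13 ≡ 14.
  x = λ² - 1 - 1 = 196 - 2 ≡ 7; y = λ·(1 - 7) - 2 ≡ 16. → (7, 16)
3Q: (7, 16) + (1, 2). λ = (2 - 16)/(1 - 7) ≡ 3/11 mod 17. 11⁻¹ ≡ 14 (mod 17), so λ ≡ 8.
  x = λ² - 7 - 1 = 64 - 8 ≡ 5; y = λ·(7 - 5) - 16 ≡ 0. → (5, 0)
4Q: (5, 0) + (1, 2). λ = (2 - 0)/(1 - 5) ≡ 2/13 mod 17. 13⁻¹ ≡ 4 (mod 17), so λ ≡ 8.
  x = λ² - 5 - 1 = 64 - 6 ≡ 7; y = λ·(5 - 7) - 0 ≡ 1. → (7, 1)
5Q: (7, 1) + (1, 2). λ = (2 - 1)/(1 - 7) ≡ 1/11 mod 17. 11⁻¹ ≡ 14 (mod 17), so λ ≡ 14.
  x = λ² - 7 - 1 = 196 - 8 ≡ 1; y = λ·(7 - 1) - 1 ≡ 15. → (1, 15)
6Q: (1, 15) + (1, 2): same x and y₁ ≡ -y₂, so the sum is 𝒪.
7Q: 𝒪 + (1, 2) = (1, 2) (identity).
8Q: tangent at (1, 2): λ = (3·1² + 2)/(2·2) ≡ 5/4. 4⁻¹ ≡ 13 (mod 17), so λ ≡ 5·13 ≡ 14.
  x = λ² - 1 - 1 = 196 - 2 ≡ 7; y = λ·(1 - 7) - 2 ≡ 16. → (7, 16)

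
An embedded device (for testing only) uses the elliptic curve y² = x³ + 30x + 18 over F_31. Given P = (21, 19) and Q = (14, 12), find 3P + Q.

First 3P:
Repeated addition: build up to 3P.
2P: tangent at (21, 19): λ = (3·21² + 30)/(2·19) ≡ 20/7. 7⁻¹ ≡ 9 (mod 31) since 7·9 = 63 ≡ 1, so λ ≡ 20·9 ≡ 25.
  x = λ² - 21 - 21 = 625 - 42 ≡ 25; y = λ·(21 - 25) - 19 ≡ 5. → (25, 5)
3P: (25, 5) + (21, 19). λ = (19 - 5)/(21 - 25) ≡ 14/27 mod 31. 27⁻¹ ≡ 23 (mod 31), so λ ≡ 12.
  x = λ² - 25 - 21 = 144 - 46 ≡ 5; y = λ·(25 - 5) - 5 ≡ 18. → (5, 18)
3P = (5, 18).
Finally 3P + Q:
(5, 18) + (14, 12). λ = (12 - 18)/(14 - 5) ≡ 25/9 mod 31. 9⁻¹ ≡ 7 (mod 31), so λ ≡ 20.
  x = λ² - 5 - 14 = 400 - 19 ≡ 9; y = λ·(5 - 9) - 18 ≡ 26. → (9, 26)

(9, 26)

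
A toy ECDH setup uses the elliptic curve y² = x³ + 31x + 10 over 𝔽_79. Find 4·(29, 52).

Write Q = (29, 52).
Double-and-add on 4 = (100)₂. Start with Q = (29, 52) for the leading 1-bit.
double: tangent at (29, 52): λ = (3·29² + 31)/(2·52) ≡ 26/25. 25⁻¹ ≡ 19 (mod 79), so λ ≡ 26·19 ≡ 20.
  x = λ² - 29 - 29 = 400 - 58 ≡ 26; y = λ·(29 - 26) - 52 ≡ 8. → (26, 8)
double: tangent at (26, 8): λ = (3·26² + 31)/(2·8) ≡ 5/16. 16⁻¹ ≡ 5 (mod 79) since 16·5 = 80 ≡ 1, so λ ≡ 5·5 ≡ 25.
  x = λ² - 26 - 26 = 625 - 52 ≡ 20; y = λ·(26 - 20) - 8 ≡ 63. → (20, 63)

(20, 63)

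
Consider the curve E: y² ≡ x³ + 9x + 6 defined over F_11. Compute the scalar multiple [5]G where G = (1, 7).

Repeated addition: build up to 5G.
2G: tangent at (1, 7): λ = (3·1² + 9)/(2·7) ≡ 1/3. 3⁻¹ ≡ 4 (mod 11), so λ ≡ 1·4 ≡ 4.
  x = λ² - 1 - 1 = 16 - 2 ≡ 3; y = λ·(1 - 3) - 7 ≡ 7. → (3, 7)
3G: (3, 7) + (1, 7). λ = (7 - 7)/(1 - 3) ≡ 0/9 mod 11. 9⁻¹ ≡ 5 (mod 11) since 9·5 = 45 ≡ 1, so λ ≡ 0.
  x = λ² - 3 - 1 = 0 - 4 ≡ 7; y = λ·(3 - 7) - 7 ≡ 4. → (7, 4)
4G: (7, 4) + (1, 7). λ = (7 - 4)/(1 - 7) ≡ 3/5 mod 11. 5⁻¹ ≡ 9 (mod 11), so λ ≡ 5.
  x = λ² - 7 - 1 = 25 - 8 ≡ 6; y = λ·(7 - 6) - 4 ≡ 1. → (6, 1)
5G: (6, 1) + (1, 7). λ = (7 - 1)/(1 - 6) ≡ 6/6 mod 11. 6⁻¹ ≡ 2 (mod 11), so λ ≡ 1.
  x = λ² - 6 - 1 = 1 - 7 ≡ 5; y = λ·(6 - 5) - 1 ≡ 0. → (5, 0)

(5, 0)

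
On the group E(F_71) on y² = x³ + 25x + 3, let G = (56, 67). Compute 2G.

tangent at (56, 67): λ = (3·56² + 25)/(2·67) ≡ 61/63. 63⁻¹ ≡ 62 (mod 71), so λ ≡ 61·62 ≡ 19.
  x = λ² - 56 - 56 = 361 - 112 ≡ 36; y = λ·(56 - 36) - 67 ≡ 29. → (36, 29)

(36, 29)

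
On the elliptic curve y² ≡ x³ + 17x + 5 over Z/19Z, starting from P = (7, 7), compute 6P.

Double-and-add on 6 = (110)₂. Start with P = (7, 7) for the leading 1-bit.
double: tangent at (7, 7): λ = (3·7² + 17)/(2·7) ≡ 12/14. 14⁻¹ ≡ 15 (mod 19), so λ ≡ 12·15 ≡ 9.
  x = λ² - 7 - 7 = 81 - 14 ≡ 10; y = λ·(7 - 10) - 7 ≡ 4. → (10, 4)
add P: (10, 4) + (7, 7). λ = (7 - 4)/(7 - 10) ≡ 3/16 mod 19. 16⁻¹ ≡ 6 (mod 19), so λ ≡ 18.
  x = λ² - 10 - 7 = 324 - 17 ≡ 3; y = λ·(10 - 3) - 4 ≡ 8. → (3, 8)
double: tangent at (3, 8): λ = (3·3² + 17)/(2·8) ≡ 6/16. 16⁻¹ ≡ 6 (mod 19) since 16·6 = 96 ≡ 1, so λ ≡ 6·6 ≡ 17.
  x = λ² - 3 - 3 = 289 - 6 ≡ 17; y = λ·(3 - 17) - 8 ≡ 1. → (17, 1)

(17, 1)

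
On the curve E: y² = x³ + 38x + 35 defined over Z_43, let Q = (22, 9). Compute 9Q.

Repeated addition: build up to 9Q.
2Q: tangent at (22, 9): λ = (3·22² + 38)/(2·9) ≡ 28/18. 18⁻¹ ≡ 12 (mod 43), so λ ≡ 28·12 ≡ 35.
  x = λ² - 22 - 22 = 1225 - 44 ≡ 20; y = λ·(22 - 20) - 9 ≡ 18. → (20, 18)
3Q: (20, 18) + (22, 9). λ = (9 - 18)/(22 - 20) ≡ 34/2 mod 43. 2⁻¹ ≡ 22 (mod 43), so λ ≡ 17.
  x = λ² - 20 - 22 = 289 - 42 ≡ 32; y = λ·(20 - 32) - 18 ≡ 36. → (32, 36)
4Q: (32, 36) + (22, 9). λ = (9 - 36)/(22 - 32) ≡ 16/33 mod 43. 33⁻¹ ≡ 30 (mod 43), so λ ≡ 7.
  x = λ² - 32 - 22 = 49 - 54 ≡ 38; y = λ·(32 - 38) - 36 ≡ 8. → (38, 8)
5Q: (38, 8) + (22, 9). λ = (9 - 8)/(22 - 38) ≡ 1/27 mod 43. 27⁻¹ ≡ 8 (mod 43) since 27·8 = 216 ≡ 1, so λ ≡ 8.
  x = λ² - 38 - 22 = 64 - 60 ≡ 4; y = λ·(38 - 4) - 8 ≡ 6. → (4, 6)
6Q: (4, 6) + (22, 9). λ = (9 - 6)/(22 - 4) ≡ 3/18 mod 43. 18⁻¹ ≡ 12 (mod 43) since 18·12 = 216 ≡ 1, so λ ≡ 36.
  x = λ² - 4 - 22 = 1296 - 26 ≡ 23; y = λ·(4 - 23) - 6 ≡ 41. → (23, 41)
7Q: (23, 41) + (22, 9). λ = (9 - 41)/(22 - 23) ≡ 11/42 mod 43. 42⁻¹ ≡ 42 (mod 43), so λ ≡ 32.
  x = λ² - 23 - 22 = 1024 - 45 ≡ 33; y = λ·(23 - 33) - 41 ≡ 26. → (33, 26)
8Q: (33, 26) + (22, 9). λ = (9 - 26)/(22 - 33) ≡ 26/32 mod 43. 32⁻¹ ≡ 39 (mod 43) since 32·39 = 1248 ≡ 1, so λ ≡ 25.
  x = λ² - 33 - 22 = 625 - 55 ≡ 11; y = λ·(33 - 11) - 26 ≡ 8. → (11, 8)
9Q: (11, 8) + (22, 9). λ = (9 - 8)/(22 - 11) ≡ 1/11 mod 43. 11⁻¹ ≡ 4 (mod 43), so λ ≡ 4.
  x = λ² - 11 - 22 = 16 - 33 ≡ 26; y = λ·(11 - 26) - 8 ≡ 18. → (26, 18)

(26, 18)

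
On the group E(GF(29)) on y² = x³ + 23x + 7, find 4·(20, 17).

Write Q = (20, 17).
Double-and-add on 4 = (100)₂. Start with Q = (20, 17) for the leading 1-bit.
double: tangent at (20, 17): λ = (3·20² + 23)/(2·17) ≡ 5/5. 5⁻¹ ≡ 6 (mod 29) since 5·6 = 30 ≡ 1, so λ ≡ 5·6 ≡ 1.
  x = λ² - 20 - 20 = 1 - 40 ≡ 19; y = λ·(20 - 19) - 17 ≡ 13. → (19, 13)
double: tangent at (19, 13): λ = (3·19² + 23)/(2·13) ≡ 4/26. 26⁻¹ ≡ 19 (mod 29), so λ ≡ 4·19 ≡ 18.
  x = λ² - 19 - 19 = 324 - 38 ≡ 25; y = λ·(19 - 25) - 13 ≡ 24. → (25, 24)

(25, 24)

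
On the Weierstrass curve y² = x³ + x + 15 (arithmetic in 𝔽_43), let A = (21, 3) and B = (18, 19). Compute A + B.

(42, 23)

(21, 3) + (18, 19). λ = (19 - 3)/(18 - 21) ≡ 16/40 mod 43. 40⁻¹ ≡ 14 (mod 43) since 40·14 = 560 ≡ 1, so λ ≡ 9.
  x = λ² - 21 - 18 = 81 - 39 ≡ 42; y = λ·(21 - 42) - 3 ≡ 23. → (42, 23)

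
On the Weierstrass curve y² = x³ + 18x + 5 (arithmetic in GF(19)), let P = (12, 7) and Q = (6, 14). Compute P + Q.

(5, 7)

(12, 7) + (6, 14). λ = (14 - 7)/(6 - 12) ≡ 7/13 mod 19. 13⁻¹ ≡ 3 (mod 19), so λ ≡ 2.
  x = λ² - 12 - 6 = 4 - 18 ≡ 5; y = λ·(12 - 5) - 7 ≡ 7. → (5, 7)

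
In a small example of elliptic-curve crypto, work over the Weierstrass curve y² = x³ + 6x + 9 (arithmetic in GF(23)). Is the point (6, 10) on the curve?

yes

y² = 10² ≡ 8; x³ + 6x + 9 = 261 ≡ 8 (mod 23). 8 = 8.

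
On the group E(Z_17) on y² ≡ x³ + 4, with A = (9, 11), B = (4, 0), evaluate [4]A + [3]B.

First 4A:
Double-and-add on 4 = (100)₂. Start with A = (9, 11) for the leading 1-bit.
double: tangent at (9, 11): λ = (3·9² + 0)/(2·11) ≡ 5/5. 5⁻¹ ≡ 7 (mod 17), so λ ≡ 5·7 ≡ 1.
  x = λ² - 9 - 9 = 1 - 18 ≡ 0; y = λ·(9 - 0) - 11 ≡ 15. → (0, 15)
double: tangent at (0, 15): λ = (3·0² + 0)/(2·15) ≡ 0/13. 13⁻¹ ≡ 4 (mod 17) since 13·4 = 52 ≡ 1, so λ ≡ 0·4 ≡ 0.
  x = λ² - 0 - 0 = 0 - 0 ≡ 0; y = λ·(0 - 0) - 15 ≡ 2. → (0, 2)
4A = (0, 2).
Next 3B:
Repeated addition: build up to 3B.
2B: (4, 0) + (4, 0): same x and y₁ ≡ -y₂, so the sum is the point at infinity.
3B: the point at infinity + (4, 0) = (4, 0) (identity).
3B = (4, 0).
Finally 4A + 3B:
(0, 2) + (4, 0). λ = (0 - 2)/(4 - 0) ≡ 15/4 mod 17. 4⁻¹ ≡ 13 (mod 17), so λ ≡ 8.
  x = λ² - 0 - 4 = 64 - 4 ≡ 9; y = λ·(0 - 9) - 2 ≡ 11. → (9, 11)

(9, 11)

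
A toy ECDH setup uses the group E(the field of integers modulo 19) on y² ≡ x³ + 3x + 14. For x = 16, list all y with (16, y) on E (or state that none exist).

x³ + 3x + 14 = 4158 ≡ 16 (mod 19).
Square roots of 16 mod 19: 4 and 15 (since 4² = 16 ≡ 16).

4, 15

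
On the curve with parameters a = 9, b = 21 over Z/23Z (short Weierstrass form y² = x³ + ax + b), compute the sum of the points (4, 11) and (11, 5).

(4, 11) + (11, 5). λ = (5 - 11)/(11 - 4) ≡ 17/7 mod 23. 7⁻¹ ≡ 10 (mod 23), so λ ≡ 9.
  x = λ² - 4 - 11 = 81 - 15 ≡ 20; y = λ·(4 - 20) - 11 ≡ 6. → (20, 6)

(20, 6)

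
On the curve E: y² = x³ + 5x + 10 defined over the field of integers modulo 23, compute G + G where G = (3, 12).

tangent at (3, 12): λ = (3·3² + 5)/(2·12) ≡ 9/1. 1⁻¹ ≡ 1 (mod 23) since 1·1 = 1 ≡ 1, so λ ≡ 9·1 ≡ 9.
  x = λ² - 3 - 3 = 81 - 6 ≡ 6; y = λ·(3 - 6) - 12 ≡ 7. → (6, 7)

(6, 7)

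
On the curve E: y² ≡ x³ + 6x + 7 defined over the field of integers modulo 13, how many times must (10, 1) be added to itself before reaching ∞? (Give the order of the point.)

8

2P: tangent at (10, 1): λ = (3·10² + 6)/(2·1) ≡ 7/2. 2⁻¹ ≡ 7 (mod 13) since 2·7 = 14 ≡ 1, so λ ≡ 7·7 ≡ 10.
  x = λ² - 10 - 10 = 100 - 20 ≡ 2; y = λ·(10 - 2) - 1 ≡ 1. → (2, 1)
3P: (2, 1) + (10, 1). λ = (1 - 1)/(10 - 2) ≡ 0/8 mod 13. 8⁻¹ ≡ 5 (mod 13) since 8·5 = 40 ≡ 1, so λ ≡ 0.
  x = λ² - 2 - 10 = 0 - 12 ≡ 1; y = λ·(2 - 1) - 1 ≡ 12. → (1, 12)
4P: (1, 12) + (10, 1). λ = (1 - 12)/(10 - 1) ≡ 2/9 mod 13. 9⁻¹ ≡ 3 (mod 13) since 9·3 = 27 ≡ 1, so λ ≡ 6.
  x = λ² - 1 - 10 = 36 - 11 ≡ 12; y = λ·(1 - 12) - 12 ≡ 0. → (12, 0)
5P: (12, 0) + (10, 1). λ = (1 - 0)/(10 - 12) ≡ 1/11 mod 13. 11⁻¹ ≡ 6 (mod 13), so λ ≡ 6.
  x = λ² - 12 - 10 = 36 - 22 ≡ 1; y = λ·(12 - 1) - 0 ≡ 1. → (1, 1)
6P: (1, 1) + (10, 1). λ = (1 - 1)/(10 - 1) ≡ 0/9 mod 13. 9⁻¹ ≡ 3 (mod 13), so λ ≡ 0.
  x = λ² - 1 - 10 = 0 - 11 ≡ 2; y = λ·(1 - 2) - 1 ≡ 12. → (2, 12)
7P: (2, 12) + (10, 1). λ = (1 - 12)/(10 - 2) ≡ 2/8 mod 13. 8⁻¹ ≡ 5 (mod 13) since 8·5 = 40 ≡ 1, so λ ≡ 10.
  x = λ² - 2 - 10 = 100 - 12 ≡ 10; y = λ·(2 - 10) - 12 ≡ 12. → (10, 12)
8P: (10, 12) + (10, 1): same x and y₁ ≡ -y₂, so the sum is ∞.
8P = ∞, so the order is 8.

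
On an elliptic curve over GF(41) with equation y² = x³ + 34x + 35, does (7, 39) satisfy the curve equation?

y² = 39² ≡ 4; x³ + 34x + 35 = 616 ≡ 1 (mod 41). 4 ≠ 1.

no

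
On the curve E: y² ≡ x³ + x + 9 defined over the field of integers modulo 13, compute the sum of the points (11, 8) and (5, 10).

(11, 8) + (5, 10). λ = (10 - 8)/(5 - 11) ≡ 2/7 mod 13. 7⁻¹ ≡ 2 (mod 13), so λ ≡ 4.
  x = λ² - 11 - 5 = 16 - 16 ≡ 0; y = λ·(11 - 0) - 8 ≡ 10. → (0, 10)

(0, 10)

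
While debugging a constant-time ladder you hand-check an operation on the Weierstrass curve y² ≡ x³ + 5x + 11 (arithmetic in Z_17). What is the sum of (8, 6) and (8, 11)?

O

The two points share x = 8 and their y-coordinates satisfy 6 + 11 ≡ 0 (mod 17), so they are inverses. Their sum is the point at infinity.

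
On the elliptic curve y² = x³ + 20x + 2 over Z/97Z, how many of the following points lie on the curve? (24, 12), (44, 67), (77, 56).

2

(24, 12): 12² ≡ 47, rhs ≡ 47 → on.
(44, 67): 67² ≡ 27, rhs ≡ 27 → on.
(77, 56): 56² ≡ 32, rhs ≡ 41 → off.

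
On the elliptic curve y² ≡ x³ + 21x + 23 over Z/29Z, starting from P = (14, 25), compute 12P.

Double-and-add on 12 = (1100)₂. Start with P = (14, 25) for the leading 1-bit.
double: tangent at (14, 25): λ = (3·14² + 21)/(2·25) ≡ 0/21. 21⁻¹ ≡ 18 (mod 29), so λ ≡ 0·18 ≡ 0.
  x = λ² - 14 - 14 = 0 - 28 ≡ 1; y = λ·(14 - 1) - 25 ≡ 4. → (1, 4)
add P: (1, 4) + (14, 25). λ = (25 - 4)/(14 - 1) ≡ 21/13 mod 29. 13⁻¹ ≡ 9 (mod 29) since 13·9 = 117 ≡ 1, so λ ≡ 15.
  x = λ² - 1 - 14 = 225 - 15 ≡ 7; y = λ·(1 - 7) - 4 ≡ 22. → (7, 22)
double: tangent at (7, 22): λ = (3·7² + 21)/(2·22) ≡ 23/15. 15⁻¹ ≡ 2 (mod 29) since 15·2 = 30 ≡ 1, so λ ≡ 23·2 ≡ 17.
  x = λ² - 7 - 7 = 289 - 14 ≡ 14; y = λ·(7 - 14) - 22 ≡ 4. → (14, 4)
double: tangent at (14, 4): λ = (3·14² + 21)/(2·4) ≡ 0/8. 8⁻¹ ≡ 11 (mod 29) since 8·11 = 88 ≡ 1, so λ ≡ 0·11 ≡ 0.
  x = λ² - 14 - 14 = 0 - 28 ≡ 1; y = λ·(14 - 1) - 4 ≡ 25. → (1, 25)

(1, 25)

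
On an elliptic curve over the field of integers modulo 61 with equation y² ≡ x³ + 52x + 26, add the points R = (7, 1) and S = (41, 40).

(7, 1) + (41, 40). λ = (40 - 1)/(41 - 7) ≡ 39/34 mod 61. 34⁻¹ ≡ 9 (mod 61) since 34·9 = 306 ≡ 1, so λ ≡ 46.
  x = λ² - 7 - 41 = 2116 - 48 ≡ 55; y = λ·(7 - 55) - 1 ≡ 48. → (55, 48)

(55, 48)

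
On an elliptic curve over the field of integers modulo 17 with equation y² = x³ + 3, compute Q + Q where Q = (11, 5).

(11, 12)

tangent at (11, 5): λ = (3·11² + 0)/(2·5) ≡ 6/10. 10⁻¹ ≡ 12 (mod 17) since 10·12 = 120 ≡ 1, so λ ≡ 6·12 ≡ 4.
  x = λ² - 11 - 11 = 16 - 22 ≡ 11; y = λ·(11 - 11) - 5 ≡ 12. → (11, 12)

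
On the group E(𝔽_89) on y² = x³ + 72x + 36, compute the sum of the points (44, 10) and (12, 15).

(44, 10) + (12, 15). λ = (15 - 10)/(12 - 44) ≡ 5/57 mod 89. 57⁻¹ ≡ 25 (mod 89), so λ ≡ 36.
  x = λ² - 44 - 12 = 1296 - 56 ≡ 83; y = λ·(44 - 83) - 10 ≡ 10. → (83, 10)

(83, 10)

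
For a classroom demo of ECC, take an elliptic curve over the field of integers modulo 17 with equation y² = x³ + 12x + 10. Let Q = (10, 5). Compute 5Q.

Double-and-add on 5 = (101)₂. Start with Q = (10, 5) for the leading 1-bit.
double: tangent at (10, 5): λ = (3·10² + 12)/(2·5) ≡ 6/10. 10⁻¹ ≡ 12 (mod 17), so λ ≡ 6·12 ≡ 4.
  x = λ² - 10 - 10 = 16 - 20 ≡ 13; y = λ·(10 - 13) - 5 ≡ 0. → (13, 0)
double: (13, 0) + (13, 0): same x and y₁ ≡ -y₂, so the sum is 𝒪.
add Q: 𝒪 + (10, 5) = (10, 5) (identity).

(10, 5)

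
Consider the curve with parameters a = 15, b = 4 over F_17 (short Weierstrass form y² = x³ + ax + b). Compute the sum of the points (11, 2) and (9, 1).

(10, 7)

(11, 2) + (9, 1). λ = (1 - 2)/(9 - 11) ≡ 16/15 mod 17. 15⁻¹ ≡ 8 (mod 17), so λ ≡ 9.
  x = λ² - 11 - 9 = 81 - 20 ≡ 10; y = λ·(11 - 10) - 2 ≡ 7. → (10, 7)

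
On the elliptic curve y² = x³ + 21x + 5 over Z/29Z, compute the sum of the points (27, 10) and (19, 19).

(11, 1)

(27, 10) + (19, 19). λ = (19 - 10)/(19 - 27) ≡ 9/21 mod 29. 21⁻¹ ≡ 18 (mod 29) since 21·18 = 378 ≡ 1, so λ ≡ 17.
  x = λ² - 27 - 19 = 289 - 46 ≡ 11; y = λ·(27 - 11) - 10 ≡ 1. → (11, 1)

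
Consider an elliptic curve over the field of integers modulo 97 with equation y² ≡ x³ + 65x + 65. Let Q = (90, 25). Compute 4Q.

Repeated addition: build up to 4Q.
2Q: tangent at (90, 25): λ = (3·90² + 65)/(2·25) ≡ 18/50. 50⁻¹ ≡ 33 (mod 97) since 50·33 = 1650 ≡ 1, so λ ≡ 18·33 ≡ 12.
  x = λ² - 90 - 90 = 144 - 180 ≡ 61; y = λ·(90 - 61) - 25 ≡ 32. → (61, 32)
3Q: (61, 32) + (90, 25). λ = (25 - 32)/(90 - 61) ≡ 90/29 mod 97. 29⁻¹ ≡ 87 (mod 97) since 29·87 = 2523 ≡ 1, so λ ≡ 70.
  x = λ² - 61 - 90 = 4900 - 151 ≡ 93; y = λ·(61 - 93) - 32 ≡ 56. → (93, 56)
4Q: (93, 56) + (90, 25). λ = (25 - 56)/(90 - 93) ≡ 66/94 mod 97. 94⁻¹ ≡ 32 (mod 97), so λ ≡ 75.
  x = λ² - 93 - 90 = 5625 - 183 ≡ 10; y = λ·(93 - 10) - 56 ≡ 58. → (10, 58)

(10, 58)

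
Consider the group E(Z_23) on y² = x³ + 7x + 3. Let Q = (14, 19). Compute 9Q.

(20, 22)

Repeated addition: build up to 9Q.
2Q: tangent at (14, 19): λ = (3·14² + 7)/(2·19) ≡ 20/15. 15⁻¹ ≡ 20 (mod 23) since 15·20 = 300 ≡ 1, so λ ≡ 20·20 ≡ 9.
  x = λ² - 14 - 14 = 81 - 28 ≡ 7; y = λ·(14 - 7) - 19 ≡ 21. → (7, 21)
3Q: (7, 21) + (14, 19). λ = (19 - 21)/(14 - 7) ≡ 21/7 mod 23. 7⁻¹ ≡ 10 (mod 23), so λ ≡ 3.
  x = λ² - 7 - 14 = 9 - 21 ≡ 11; y = λ·(7 - 11) - 21 ≡ 13. → (11, 13)
4Q: (11, 13) + (14, 19). λ = (19 - 13)/(14 - 11) ≡ 6/3 mod 23. 3⁻¹ ≡ 8 (mod 23) since 3·8 = 24 ≡ 1, so λ ≡ 2.
  x = λ² - 11 - 14 = 4 - 25 ≡ 2; y = λ·(11 - 2) - 13 ≡ 5. → (2, 5)
5Q: (2, 5) + (14, 19). λ = (19 - 5)/(14 - 2) ≡ 14/12 mod 23. 12⁻¹ ≡ 2 (mod 23), so λ ≡ 5.
  x = λ² - 2 - 14 = 25 - 16 ≡ 9; y = λ·(2 - 9) - 5 ≡ 6. → (9, 6)
6Q: (9, 6) + (14, 19). λ = (19 - 6)/(14 - 9) ≡ 13/5 mod 23. 5⁻¹ ≡ 14 (mod 23), so λ ≡ 21.
  x = λ² - 9 - 14 = 441 - 23 ≡ 4; y = λ·(9 - 4) - 6 ≡ 7. → (4, 7)
7Q: (4, 7) + (14, 19). λ = (19 - 7)/(14 - 4) ≡ 12/10 mod 23. 10⁻¹ ≡ 7 (mod 23), so λ ≡ 15.
  x = λ² - 4 - 14 = 225 - 18 ≡ 0; y = λ·(4 - 0) - 7 ≡ 7. → (0, 7)
8Q: (0, 7) + (14, 19). λ = (19 - 7)/(14 - 0) ≡ 12/14 mod 23. 14⁻¹ ≡ 5 (mod 23) since 14·5 = 70 ≡ 1, so λ ≡ 14.
  x = λ² - 0 - 14 = 196 - 14 ≡ 21; y = λ·(0 - 21) - 7 ≡ 21. → (21, 21)
9Q: (21, 21) + (14, 19). λ = (19 - 21)/(14 - 21) ≡ 21/16 mod 23. 16⁻¹ ≡ 13 (mod 23), so λ ≡ 20.
  x = λ² - 21 - 14 = 400 - 35 ≡ 20; y = λ·(21 - 20) - 21 ≡ 22. → (20, 22)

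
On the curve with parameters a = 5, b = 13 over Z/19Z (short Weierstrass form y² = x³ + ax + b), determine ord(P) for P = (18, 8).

2P: tangent at (18, 8): λ = (3·18² + 5)/(2·8) ≡ 8/16. 16⁻¹ ≡ 6 (mod 19), so λ ≡ 8·6 ≡ 10.
  x = λ² - 18 - 18 = 100 - 36 ≡ 7; y = λ·(18 - 7) - 8 ≡ 7. → (7, 7)
3P: (7, 7) + (18, 8). λ = (8 - 7)/(18 - 7) ≡ 1/11 mod 19. 11⁻¹ ≡ 7 (mod 19) since 11·7 = 77 ≡ 1, so λ ≡ 7.
  x = λ² - 7 - 18 = 49 - 25 ≡ 5; y = λ·(7 - 5) - 7 ≡ 7. → (5, 7)
4P: (5, 7) + (18, 8). λ = (8 - 7)/(18 - 5) ≡ 1/13 mod 19. 13⁻¹ ≡ 3 (mod 19) since 13·3 = 39 ≡ 1, so λ ≡ 3.
  x = λ² - 5 - 18 = 9 - 23 ≡ 5; y = λ·(5 - 5) - 7 ≡ 12. → (5, 12)
5P: (5, 12) + (18, 8). λ = (8 - 12)/(18 - 5) ≡ 15/13 mod 19. 13⁻¹ ≡ 3 (mod 19), so λ ≡ 7.
  x = λ² - 5 - 18 = 49 - 23 ≡ 7; y = λ·(5 - 7) - 12 ≡ 12. → (7, 12)
6P: (7, 12) + (18, 8). λ = (8 - 12)/(18 - 7) ≡ 15/11 mod 19. 11⁻¹ ≡ 7 (mod 19), so λ ≡ 10.
  x = λ² - 7 - 18 = 100 - 25 ≡ 18; y = λ·(7 - 18) - 12 ≡ 11. → (18, 11)
7P: (18, 11) + (18, 8): same x and y₁ ≡ -y₂, so the sum is O.
7P = O, so the order is 7.

7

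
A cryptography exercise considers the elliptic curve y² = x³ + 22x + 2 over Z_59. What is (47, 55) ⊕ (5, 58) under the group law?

(35, 20)

(47, 55) + (5, 58). λ = (58 - 55)/(5 - 47) ≡ 3/17 mod 59. 17⁻¹ ≡ 7 (mod 59) since 17·7 = 119 ≡ 1, so λ ≡ 21.
  x = λ² - 47 - 5 = 441 - 52 ≡ 35; y = λ·(47 - 35) - 55 ≡ 20. → (35, 20)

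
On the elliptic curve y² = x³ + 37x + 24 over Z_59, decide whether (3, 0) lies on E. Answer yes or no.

no

y² = 0² ≡ 0; x³ + 37x + 24 = 162 ≡ 44 (mod 59). 0 ≠ 44.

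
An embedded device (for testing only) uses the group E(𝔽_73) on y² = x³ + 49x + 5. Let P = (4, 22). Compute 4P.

(50, 17)

Double-and-add on 4 = (100)₂. Start with P = (4, 22) for the leading 1-bit.
double: tangent at (4, 22): λ = (3·4² + 49)/(2·22) ≡ 24/44. 44⁻¹ ≡ 5 (mod 73) since 44·5 = 220 ≡ 1, so λ ≡ 24·5 ≡ 47.
  x = λ² - 4 - 4 = 2209 - 8 ≡ 11; y = λ·(4 - 11) - 22 ≡ 14. → (11, 14)
double: tangent at (11, 14): λ = (3·11² + 49)/(2·14) ≡ 47/28. 28⁻¹ ≡ 60 (mod 73) since 28·60 = 1680 ≡ 1, so λ ≡ 47·60 ≡ 46.
  x = λ² - 11 - 11 = 2116 - 22 ≡ 50; y = λ·(11 - 50) - 14 ≡ 17. → (50, 17)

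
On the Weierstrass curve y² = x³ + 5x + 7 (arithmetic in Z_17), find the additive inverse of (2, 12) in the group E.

(2, 5)

-(2, 12) = (2, -12 mod 17) = (2, 5).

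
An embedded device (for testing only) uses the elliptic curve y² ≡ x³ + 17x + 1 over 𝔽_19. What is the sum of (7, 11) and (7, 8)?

O

The two points share x = 7 and their y-coordinates satisfy 11 + 8 ≡ 0 (mod 19), so they are inverses. Their sum is O.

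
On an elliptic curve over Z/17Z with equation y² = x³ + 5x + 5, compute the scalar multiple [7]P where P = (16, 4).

Repeated addition: build up to 7P.
2P: tangent at (16, 4): λ = (3·16² + 5)/(2·4) ≡ 8/8. 8⁻¹ ≡ 15 (mod 17), so λ ≡ 8·15 ≡ 1.
  x = λ² - 16 - 16 = 1 - 32 ≡ 3; y = λ·(16 - 3) - 4 ≡ 9. → (3, 9)
3P: (3, 9) + (16, 4). λ = (4 - 9)/(16 - 3) ≡ 12/13 mod 17. 13⁻¹ ≡ 4 (mod 17), so λ ≡ 14.
  x = λ² - 3 - 16 = 196 - 19 ≡ 7; y = λ·(3 - 7) - 9 ≡ 3. → (7, 3)
4P: (7, 3) + (16, 4). λ = (4 - 3)/(16 - 7) ≡ 1/9 mod 17. 9⁻¹ ≡ 2 (mod 17), so λ ≡ 2.
  x = λ² - 7 - 16 = 4 - 23 ≡ 15; y = λ·(7 - 15) - 3 ≡ 15. → (15, 15)
5P: (15, 15) + (16, 4). λ = (4 - 15)/(16 - 15) ≡ 6/1 mod 17. 1⁻¹ ≡ 1 (mod 17) since 1·1 = 1 ≡ 1, so λ ≡ 6.
  x = λ² - 15 - 16 = 36 - 31 ≡ 5; y = λ·(15 - 5) - 15 ≡ 11. → (5, 11)
6P: (5, 11) + (16, 4). λ = (4 - 11)/(16 - 5) ≡ 10/11 mod 17. 11⁻¹ ≡ 14 (mod 17) since 11·14 = 154 ≡ 1, so λ ≡ 4.
  x = λ² - 5 - 16 = 16 - 21 ≡ 12; y = λ·(5 - 12) - 11 ≡ 12. → (12, 12)
7P: (12, 12) + (16, 4). λ = (4 - 12)/(16 - 12) ≡ 9/4 mod 17. 4⁻¹ ≡ 13 (mod 17) since 4·13 = 52 ≡ 1, so λ ≡ 15.
  x = λ² - 12 - 16 = 225 - 28 ≡ 10; y = λ·(12 - 10) - 12 ≡ 1. → (10, 1)

(10, 1)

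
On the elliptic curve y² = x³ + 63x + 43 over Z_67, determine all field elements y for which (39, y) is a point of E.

none

x³ + 63x + 43 = 61819 ≡ 45 (mod 67).
45 is a non-residue mod 67; no y exists.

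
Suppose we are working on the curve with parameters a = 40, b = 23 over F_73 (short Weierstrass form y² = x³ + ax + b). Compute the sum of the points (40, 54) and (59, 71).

(66, 38)

(40, 54) + (59, 71). λ = (71 - 54)/(59 - 40) ≡ 17/19 mod 73. 19⁻¹ ≡ 50 (mod 73), so λ ≡ 47.
  x = λ² - 40 - 59 = 2209 - 99 ≡ 66; y = λ·(40 - 66) - 54 ≡ 38. → (66, 38)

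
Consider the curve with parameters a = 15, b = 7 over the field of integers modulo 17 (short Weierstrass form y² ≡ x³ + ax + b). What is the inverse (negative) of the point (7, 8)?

(7, 9)

-(7, 8) = (7, -8 mod 17) = (7, 9).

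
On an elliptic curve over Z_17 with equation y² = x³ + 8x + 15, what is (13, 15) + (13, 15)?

(0, 7)

tangent at (13, 15): λ = (3·13² + 8)/(2·15) ≡ 5/13. 13⁻¹ ≡ 4 (mod 17) since 13·4 = 52 ≡ 1, so λ ≡ 5·4 ≡ 3.
  x = λ² - 13 - 13 = 9 - 26 ≡ 0; y = λ·(13 - 0) - 15 ≡ 7. → (0, 7)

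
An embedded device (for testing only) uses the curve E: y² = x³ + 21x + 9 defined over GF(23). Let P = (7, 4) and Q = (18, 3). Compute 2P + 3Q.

First 2P:
Repeated addition: build up to 2P.
2P: tangent at (7, 4): λ = (3·7² + 21)/(2·4) ≡ 7/8. 8⁻¹ ≡ 3 (mod 23) since 8·3 = 24 ≡ 1, so λ ≡ 7·3 ≡ 21.
  x = λ² - 7 - 7 = 441 - 14 ≡ 13; y = λ·(7 - 13) - 4 ≡ 8. → (13, 8)
2P = (13, 8).
Next 3Q:
Repeated addition: build up to 3Q.
2Q: tangent at (18, 3): λ = (3·18² + 21)/(2·3) ≡ 4/6. 6⁻¹ ≡ 4 (mod 23), so λ ≡ 4·4 ≡ 16.
  x = λ² - 18 - 18 = 256 - 36 ≡ 13; y = λ·(18 - 13) - 3 ≡ 8. → (13, 8)
3Q: (13, 8) + (18, 3). λ = (3 - 8)/(18 - 13) ≡ 18/5 mod 23. 5⁻¹ ≡ 14 (mod 23) since 5·14 = 70 ≡ 1, so λ ≡ 22.
  x = λ² - 13 - 18 = 484 - 31 ≡ 16; y = λ·(13 - 16) - 8 ≡ 18. → (16, 18)
3Q = (16, 18).
Finally 2P + 3Q:
(13, 8) + (16, 18). λ = (18 - 8)/(16 - 13) ≡ 10/3 mod 23. 3⁻¹ ≡ 8 (mod 23), so λ ≡ 11.
  x = λ² - 13 - 16 = 121 - 29 ≡ 0; y = λ·(13 - 0) - 8 ≡ 20. → (0, 20)

(0, 20)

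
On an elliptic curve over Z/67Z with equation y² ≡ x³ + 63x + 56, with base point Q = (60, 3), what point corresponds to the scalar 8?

(48, 43)

Repeated addition: build up to 8Q.
2Q: tangent at (60, 3): λ = (3·60² + 63)/(2·3) ≡ 9/6. 6⁻¹ ≡ 56 (mod 67) since 6·56 = 336 ≡ 1, so λ ≡ 9·56 ≡ 35.
  x = λ² - 60 - 60 = 1225 - 120 ≡ 33; y = λ·(60 - 33) - 3 ≡ 4. → (33, 4)
3Q: (33, 4) + (60, 3). λ = (3 - 4)/(60 - 33) ≡ 66/27 mod 67. 27⁻¹ ≡ 5 (mod 67), so λ ≡ 62.
  x = λ² - 33 - 60 = 3844 - 93 ≡ 66; y = λ·(33 - 66) - 4 ≡ 27. → (66, 27)
4Q: (66, 27) + (60, 3). λ = (3 - 27)/(60 - 66) ≡ 43/61 mod 67. 61⁻¹ ≡ 11 (mod 67), so λ ≡ 4.
  x = λ² - 66 - 60 = 16 - 126 ≡ 24; y = λ·(66 - 24) - 27 ≡ 7. → (24, 7)
5Q: (24, 7) + (60, 3). λ = (3 - 7)/(60 - 24) ≡ 63/36 mod 67. 36⁻¹ ≡ 54 (mod 67) since 36·54 = 1944 ≡ 1, so λ ≡ 52.
  x = λ² - 24 - 60 = 2704 - 84 ≡ 7; y = λ·(24 - 7) - 7 ≡ 6. → (7, 6)
6Q: (7, 6) + (60, 3). λ = (3 - 6)/(60 - 7) ≡ 64/53 mod 67. 53⁻¹ ≡ 43 (mod 67) since 53·43 = 2279 ≡ 1, so λ ≡ 5.
  x = λ² - 7 - 60 = 25 - 67 ≡ 25; y = λ·(7 - 25) - 6 ≡ 38. → (25, 38)
7Q: (25, 38) + (60, 3). λ = (3 - 38)/(60 - 25) ≡ 32/35 mod 67. 35⁻¹ ≡ 23 (mod 67), so λ ≡ 66.
  x = λ² - 25 - 60 = 4356 - 85 ≡ 50; y = λ·(25 - 50) - 38 ≡ 54. → (50, 54)
8Q: (50, 54) + (60, 3). λ = (3 - 54)/(60 - 50) ≡ 16/10 mod 67. 10⁻¹ ≡ 47 (mod 67), so λ ≡ 15.
  x = λ² - 50 - 60 = 225 - 110 ≡ 48; y = λ·(50 - 48) - 54 ≡ 43. → (48, 43)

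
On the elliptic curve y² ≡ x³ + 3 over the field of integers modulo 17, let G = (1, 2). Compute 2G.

(6, 7)

tangent at (1, 2): λ = (3·1² + 0)/(2·2) ≡ 3/4. 4⁻¹ ≡ 13 (mod 17) since 4·13 = 52 ≡ 1, so λ ≡ 3·13 ≡ 5.
  x = λ² - 1 - 1 = 25 - 2 ≡ 6; y = λ·(1 - 6) - 2 ≡ 7. → (6, 7)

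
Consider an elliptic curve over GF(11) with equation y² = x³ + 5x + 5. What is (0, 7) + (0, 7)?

(4, 1)

tangent at (0, 7): λ = (3·0² + 5)/(2·7) ≡ 5/3. 3⁻¹ ≡ 4 (mod 11), so λ ≡ 5·4 ≡ 9.
  x = λ² - 0 - 0 = 81 - 0 ≡ 4; y = λ·(0 - 4) - 7 ≡ 1. → (4, 1)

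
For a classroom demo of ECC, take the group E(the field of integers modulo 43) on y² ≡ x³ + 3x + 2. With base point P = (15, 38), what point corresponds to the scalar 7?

Repeated addition: build up to 7P.
2P: tangent at (15, 38): λ = (3·15² + 3)/(2·38) ≡ 33/33. 33⁻¹ ≡ 30 (mod 43) since 33·30 = 990 ≡ 1, so λ ≡ 33·30 ≡ 1.
  x = λ² - 15 - 15 = 1 - 30 ≡ 14; y = λ·(15 - 14) - 38 ≡ 6. → (14, 6)
3P: (14, 6) + (15, 38). λ = (38 - 6)/(15 - 14) ≡ 32/1 mod 43. 1⁻¹ ≡ 1 (mod 43), so λ ≡ 32.
  x = λ² - 14 - 15 = 1024 - 29 ≡ 6; y = λ·(14 - 6) - 6 ≡ 35. → (6, 35)
4P: (6, 35) + (15, 38). λ = (38 - 35)/(15 - 6) ≡ 3/9 mod 43. 9⁻¹ ≡ 24 (mod 43) since 9·24 = 216 ≡ 1, so λ ≡ 29.
  x = λ² - 6 - 15 = 841 - 21 ≡ 3; y = λ·(6 - 3) - 35 ≡ 9. → (3, 9)
5P: (3, 9) + (15, 38). λ = (38 - 9)/(15 - 3) ≡ 29/12 mod 43. 12⁻¹ ≡ 18 (mod 43), so λ ≡ 6.
  x = λ² - 3 - 15 = 36 - 18 ≡ 18; y = λ·(3 - 18) - 9 ≡ 30. → (18, 30)
6P: (18, 30) + (15, 38). λ = (38 - 30)/(15 - 18) ≡ 8/40 mod 43. 40⁻¹ ≡ 14 (mod 43), so λ ≡ 26.
  x = λ² - 18 - 15 = 676 - 33 ≡ 41; y = λ·(18 - 41) - 30 ≡ 17. → (41, 17)
7P: (41, 17) + (15, 38). λ = (38 - 17)/(15 - 41) ≡ 21/17 mod 43. 17⁻¹ ≡ 38 (mod 43), so λ ≡ 24.
  x = λ² - 41 - 15 = 576 - 56 ≡ 4; y = λ·(41 - 4) - 17 ≡ 11. → (4, 11)

(4, 11)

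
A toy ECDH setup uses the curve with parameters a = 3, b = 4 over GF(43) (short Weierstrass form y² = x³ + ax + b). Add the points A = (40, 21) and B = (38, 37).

(29, 20)

(40, 21) + (38, 37). λ = (37 - 21)/(38 - 40) ≡ 16/41 mod 43. 41⁻¹ ≡ 21 (mod 43), so λ ≡ 35.
  x = λ² - 40 - 38 = 1225 - 78 ≡ 29; y = λ·(40 - 29) - 21 ≡ 20. → (29, 20)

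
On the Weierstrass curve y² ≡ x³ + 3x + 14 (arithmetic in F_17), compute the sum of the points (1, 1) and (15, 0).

(3, 4)

(1, 1) + (15, 0). λ = (0 - 1)/(15 - 1) ≡ 16/14 mod 17. 14⁻¹ ≡ 11 (mod 17), so λ ≡ 6.
  x = λ² - 1 - 15 = 36 - 16 ≡ 3; y = λ·(1 - 3) - 1 ≡ 4. → (3, 4)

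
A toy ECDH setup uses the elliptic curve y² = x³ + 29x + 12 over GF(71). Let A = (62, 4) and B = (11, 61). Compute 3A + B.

First 3A:
Repeated addition: build up to 3A.
2A: tangent at (62, 4): λ = (3·62² + 29)/(2·4) ≡ 59/8. 8⁻¹ ≡ 9 (mod 71) since 8·9 = 72 ≡ 1, so λ ≡ 59·9 ≡ 34.
  x = λ² - 62 - 62 = 1156 - 124 ≡ 38; y = λ·(62 - 38) - 4 ≡ 31. → (38, 31)
3A: (38, 31) + (62, 4). λ = (4 - 31)/(62 - 38) ≡ 44/24 mod 71. 24⁻¹ ≡ 3 (mod 71), so λ ≡ 61.
  x = λ² - 38 - 62 = 3721 - 100 ≡ 0; y = λ·(38 - 0) - 31 ≡ 15. → (0, 15)
3A = (0, 15).
Finally 3A + B:
(0, 15) + (11, 61). λ = (61 - 15)/(11 - 0) ≡ 46/11 mod 71. 11⁻¹ ≡ 13 (mod 71), so λ ≡ 30.
  x = λ² - 0 - 11 = 900 - 11 ≡ 37; y = λ·(0 - 37) - 15 ≡ 11. → (37, 11)

(37, 11)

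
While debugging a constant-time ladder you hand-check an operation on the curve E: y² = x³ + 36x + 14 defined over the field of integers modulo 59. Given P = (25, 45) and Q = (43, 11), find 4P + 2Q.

(27, 14)

First 4P:
Repeated addition: build up to 4P.
2P: tangent at (25, 45): λ = (3·25² + 36)/(2·45) ≡ 23/31. 31⁻¹ ≡ 40 (mod 59), so λ ≡ 23·40 ≡ 35.
  x = λ² - 25 - 25 = 1225 - 50 ≡ 54; y = λ·(25 - 54) - 45 ≡ 2. → (54, 2)
3P: (54, 2) + (25, 45). λ = (45 - 2)/(25 - 54) ≡ 43/30 mod 59. 30⁻¹ ≡ 2 (mod 59), so λ ≡ 27.
  x = λ² - 54 - 25 = 729 - 79 ≡ 1; y = λ·(54 - 1) - 2 ≡ 13. → (1, 13)
4P: (1, 13) + (25, 45). λ = (45 - 13)/(25 - 1) ≡ 32/24 mod 59. 24⁻¹ ≡ 32 (mod 59) since 24·32 = 768 ≡ 1, so λ ≡ 21.
  x = λ² - 1 - 25 = 441 - 26 ≡ 2; y = λ·(1 - 2) - 13 ≡ 25. → (2, 25)
4P = (2, 25).
Next 2Q:
Repeated addition: build up to 2Q.
2Q: tangent at (43, 11): λ = (3·43² + 36)/(2·11) ≡ 37/22. 22⁻¹ ≡ 51 (mod 59), so λ ≡ 37·51 ≡ 58.
  x = λ² - 43 - 43 = 3364 - 86 ≡ 33; y = λ·(43 - 33) - 11 ≡ 38. → (33, 38)
2Q = (33, 38).
Finally 4P + 2Q:
(2, 25) + (33, 38). λ = (38 - 25)/(33 - 2) ≡ 13/31 mod 59. 31⁻¹ ≡ 40 (mod 59), so λ ≡ 48.
  x = λ² - 2 - 33 = 2304 - 35 ≡ 27; y = λ·(2 - 27) - 25 ≡ 14. → (27, 14)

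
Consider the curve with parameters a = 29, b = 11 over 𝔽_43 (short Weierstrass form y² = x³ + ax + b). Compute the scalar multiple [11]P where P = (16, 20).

Double-and-add on 11 = (1011)₂. Start with P = (16, 20) for the leading 1-bit.
double: tangent at (16, 20): λ = (3·16² + 29)/(2·20) ≡ 23/40. 40⁻¹ ≡ 14 (mod 43) since 40·14 = 560 ≡ 1, so λ ≡ 23·14 ≡ 21.
  x = λ² - 16 - 16 = 441 - 32 ≡ 22; y = λ·(16 - 22) - 20 ≡ 26. → (22, 26)
double: tangent at (22, 26): λ = (3·22² + 29)/(2·26) ≡ 19/9. 9⁻¹ ≡ 24 (mod 43), so λ ≡ 19·24 ≡ 26.
  x = λ² - 22 - 22 = 676 - 44 ≡ 30; y = λ·(22 - 30) - 26 ≡ 24. → (30, 24)
add P: (30, 24) + (16, 20). λ = (20 - 24)/(16 - 30) ≡ 39/29 mod 43. 29⁻¹ ≡ 3 (mod 43), so λ ≡ 31.
  x = λ² - 30 - 16 = 961 - 46 ≡ 12; y = λ·(30 - 12) - 24 ≡ 18. → (12, 18)
double: tangent at (12, 18): λ = (3·12² + 29)/(2·18) ≡ 31/36. 36⁻¹ ≡ 6 (mod 43), so λ ≡ 31·6 ≡ 14.
  x = λ² - 12 - 12 = 196 - 24 ≡ 0; y = λ·(12 - 0) - 18 ≡ 21. → (0, 21)
add P: (0, 21) + (16, 20). λ = (20 - 21)/(16 - 0) ≡ 42/16 mod 43. 16⁻¹ ≡ 35 (mod 43), so λ ≡ 8.
  x = λ² - 0 - 16 = 64 - 16 ≡ 5; y = λ·(0 - 5) - 21 ≡ 25. → (5, 25)

(5, 25)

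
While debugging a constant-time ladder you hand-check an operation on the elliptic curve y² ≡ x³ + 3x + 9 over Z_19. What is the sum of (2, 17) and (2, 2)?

O

The two points share x = 2 and their y-coordinates satisfy 17 + 2 ≡ 0 (mod 19), so they are inverses. Their sum is O.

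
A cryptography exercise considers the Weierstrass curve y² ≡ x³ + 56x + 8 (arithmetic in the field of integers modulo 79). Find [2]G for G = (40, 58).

(0, 61)

tangent at (40, 58): λ = (3·40² + 56)/(2·58) ≡ 37/37. 37⁻¹ ≡ 47 (mod 79) since 37·47 = 1739 ≡ 1, so λ ≡ 37·47 ≡ 1.
  x = λ² - 40 - 40 = 1 - 80 ≡ 0; y = λ·(40 - 0) - 58 ≡ 61. → (0, 61)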